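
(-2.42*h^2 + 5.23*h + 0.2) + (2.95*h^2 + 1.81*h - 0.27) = 0.53*h^2 + 7.04*h - 0.07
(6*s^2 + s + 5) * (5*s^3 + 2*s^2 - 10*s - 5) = 30*s^5 + 17*s^4 - 33*s^3 - 30*s^2 - 55*s - 25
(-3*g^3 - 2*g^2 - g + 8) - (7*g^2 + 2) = -3*g^3 - 9*g^2 - g + 6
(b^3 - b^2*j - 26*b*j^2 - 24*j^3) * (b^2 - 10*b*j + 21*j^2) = b^5 - 11*b^4*j + 5*b^3*j^2 + 215*b^2*j^3 - 306*b*j^4 - 504*j^5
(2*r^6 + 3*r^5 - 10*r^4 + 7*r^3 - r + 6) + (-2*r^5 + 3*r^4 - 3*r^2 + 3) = 2*r^6 + r^5 - 7*r^4 + 7*r^3 - 3*r^2 - r + 9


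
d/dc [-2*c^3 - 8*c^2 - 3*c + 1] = -6*c^2 - 16*c - 3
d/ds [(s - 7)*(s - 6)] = 2*s - 13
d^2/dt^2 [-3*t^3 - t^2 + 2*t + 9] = -18*t - 2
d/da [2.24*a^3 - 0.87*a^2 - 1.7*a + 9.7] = 6.72*a^2 - 1.74*a - 1.7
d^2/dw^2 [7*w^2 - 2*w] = 14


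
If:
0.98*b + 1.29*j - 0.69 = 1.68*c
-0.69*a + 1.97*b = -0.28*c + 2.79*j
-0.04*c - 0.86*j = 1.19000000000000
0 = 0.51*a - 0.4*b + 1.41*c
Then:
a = 4.09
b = -0.21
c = -1.54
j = -1.31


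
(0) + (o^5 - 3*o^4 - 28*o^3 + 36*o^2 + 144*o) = o^5 - 3*o^4 - 28*o^3 + 36*o^2 + 144*o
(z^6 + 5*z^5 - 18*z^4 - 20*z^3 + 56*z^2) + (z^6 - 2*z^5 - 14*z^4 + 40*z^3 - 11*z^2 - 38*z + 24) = 2*z^6 + 3*z^5 - 32*z^4 + 20*z^3 + 45*z^2 - 38*z + 24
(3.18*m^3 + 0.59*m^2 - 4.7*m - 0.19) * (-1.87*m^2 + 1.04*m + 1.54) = -5.9466*m^5 + 2.2039*m^4 + 14.2998*m^3 - 3.6241*m^2 - 7.4356*m - 0.2926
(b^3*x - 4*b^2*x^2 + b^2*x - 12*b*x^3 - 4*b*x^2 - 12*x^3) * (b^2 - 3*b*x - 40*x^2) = b^5*x - 7*b^4*x^2 + b^4*x - 40*b^3*x^3 - 7*b^3*x^2 + 196*b^2*x^4 - 40*b^2*x^3 + 480*b*x^5 + 196*b*x^4 + 480*x^5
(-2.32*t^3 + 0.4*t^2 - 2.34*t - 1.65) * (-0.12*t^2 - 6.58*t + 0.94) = 0.2784*t^5 + 15.2176*t^4 - 4.532*t^3 + 15.9712*t^2 + 8.6574*t - 1.551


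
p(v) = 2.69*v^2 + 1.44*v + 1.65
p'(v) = 5.38*v + 1.44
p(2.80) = 26.77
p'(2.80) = 16.50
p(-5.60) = 77.94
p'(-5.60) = -28.69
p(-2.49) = 14.74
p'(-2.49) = -11.96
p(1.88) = 13.86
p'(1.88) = 11.55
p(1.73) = 12.19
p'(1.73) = 10.75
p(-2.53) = 15.23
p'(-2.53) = -12.17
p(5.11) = 79.25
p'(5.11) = 28.93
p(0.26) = 2.21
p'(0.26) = 2.84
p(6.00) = 107.13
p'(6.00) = 33.72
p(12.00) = 406.29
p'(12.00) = 66.00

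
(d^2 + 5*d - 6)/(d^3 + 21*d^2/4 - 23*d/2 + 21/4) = 4*(d + 6)/(4*d^2 + 25*d - 21)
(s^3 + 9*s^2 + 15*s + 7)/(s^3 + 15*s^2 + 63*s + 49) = (s + 1)/(s + 7)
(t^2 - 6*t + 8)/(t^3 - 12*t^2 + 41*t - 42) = (t - 4)/(t^2 - 10*t + 21)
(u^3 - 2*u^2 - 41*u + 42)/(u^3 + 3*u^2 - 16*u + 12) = (u - 7)/(u - 2)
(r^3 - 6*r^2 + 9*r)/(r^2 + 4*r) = (r^2 - 6*r + 9)/(r + 4)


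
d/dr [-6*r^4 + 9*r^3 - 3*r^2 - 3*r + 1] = -24*r^3 + 27*r^2 - 6*r - 3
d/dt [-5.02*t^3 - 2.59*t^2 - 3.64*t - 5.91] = -15.06*t^2 - 5.18*t - 3.64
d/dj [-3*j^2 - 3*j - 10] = -6*j - 3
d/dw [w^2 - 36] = 2*w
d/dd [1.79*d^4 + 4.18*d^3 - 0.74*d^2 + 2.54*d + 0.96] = 7.16*d^3 + 12.54*d^2 - 1.48*d + 2.54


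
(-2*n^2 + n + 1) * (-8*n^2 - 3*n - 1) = 16*n^4 - 2*n^3 - 9*n^2 - 4*n - 1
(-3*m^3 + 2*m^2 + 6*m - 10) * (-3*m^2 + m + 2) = 9*m^5 - 9*m^4 - 22*m^3 + 40*m^2 + 2*m - 20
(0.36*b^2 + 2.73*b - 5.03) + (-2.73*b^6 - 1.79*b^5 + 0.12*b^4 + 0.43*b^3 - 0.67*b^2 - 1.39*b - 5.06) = -2.73*b^6 - 1.79*b^5 + 0.12*b^4 + 0.43*b^3 - 0.31*b^2 + 1.34*b - 10.09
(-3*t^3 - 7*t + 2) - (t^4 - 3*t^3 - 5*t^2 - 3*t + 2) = -t^4 + 5*t^2 - 4*t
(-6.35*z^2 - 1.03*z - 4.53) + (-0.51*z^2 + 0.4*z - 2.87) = -6.86*z^2 - 0.63*z - 7.4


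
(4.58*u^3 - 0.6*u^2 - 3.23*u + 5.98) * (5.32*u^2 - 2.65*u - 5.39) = 24.3656*u^5 - 15.329*u^4 - 40.2798*u^3 + 43.6071*u^2 + 1.5627*u - 32.2322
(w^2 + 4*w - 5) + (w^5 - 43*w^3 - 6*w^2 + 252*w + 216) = w^5 - 43*w^3 - 5*w^2 + 256*w + 211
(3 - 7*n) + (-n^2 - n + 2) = -n^2 - 8*n + 5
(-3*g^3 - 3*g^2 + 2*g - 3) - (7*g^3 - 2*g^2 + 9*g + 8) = -10*g^3 - g^2 - 7*g - 11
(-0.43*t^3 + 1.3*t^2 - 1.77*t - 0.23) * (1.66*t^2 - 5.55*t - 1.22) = -0.7138*t^5 + 4.5445*t^4 - 9.6286*t^3 + 7.8557*t^2 + 3.4359*t + 0.2806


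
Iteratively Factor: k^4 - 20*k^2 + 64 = (k + 2)*(k^3 - 2*k^2 - 16*k + 32) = (k - 4)*(k + 2)*(k^2 + 2*k - 8) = (k - 4)*(k - 2)*(k + 2)*(k + 4)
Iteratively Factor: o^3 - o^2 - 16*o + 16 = (o - 1)*(o^2 - 16) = (o - 4)*(o - 1)*(o + 4)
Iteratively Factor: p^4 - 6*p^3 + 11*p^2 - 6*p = (p - 3)*(p^3 - 3*p^2 + 2*p) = (p - 3)*(p - 2)*(p^2 - p) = p*(p - 3)*(p - 2)*(p - 1)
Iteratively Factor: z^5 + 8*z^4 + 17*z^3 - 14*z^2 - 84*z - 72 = (z + 2)*(z^4 + 6*z^3 + 5*z^2 - 24*z - 36) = (z - 2)*(z + 2)*(z^3 + 8*z^2 + 21*z + 18) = (z - 2)*(z + 2)^2*(z^2 + 6*z + 9) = (z - 2)*(z + 2)^2*(z + 3)*(z + 3)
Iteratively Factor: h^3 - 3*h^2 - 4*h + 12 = (h + 2)*(h^2 - 5*h + 6) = (h - 3)*(h + 2)*(h - 2)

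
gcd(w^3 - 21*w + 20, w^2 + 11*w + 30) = w + 5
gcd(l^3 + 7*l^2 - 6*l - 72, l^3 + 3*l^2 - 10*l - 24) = l^2 + l - 12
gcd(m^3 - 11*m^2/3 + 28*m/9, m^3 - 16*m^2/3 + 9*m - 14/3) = m - 7/3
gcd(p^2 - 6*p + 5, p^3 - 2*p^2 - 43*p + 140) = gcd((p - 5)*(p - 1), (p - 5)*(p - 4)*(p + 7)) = p - 5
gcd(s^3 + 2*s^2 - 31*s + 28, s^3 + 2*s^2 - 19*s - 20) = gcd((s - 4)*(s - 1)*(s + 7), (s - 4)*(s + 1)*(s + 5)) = s - 4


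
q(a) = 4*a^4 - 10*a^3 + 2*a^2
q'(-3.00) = -714.00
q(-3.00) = 612.00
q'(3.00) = 174.00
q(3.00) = 72.00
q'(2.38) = 55.29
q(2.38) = 4.86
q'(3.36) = 281.68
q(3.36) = 153.07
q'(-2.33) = -374.58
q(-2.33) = 255.24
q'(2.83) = 133.70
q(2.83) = 45.94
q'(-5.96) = -4476.83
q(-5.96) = 7235.27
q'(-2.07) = -278.74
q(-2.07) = 170.71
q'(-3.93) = -1450.24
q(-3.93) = 1592.05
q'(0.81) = -7.94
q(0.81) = -2.28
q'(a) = 16*a^3 - 30*a^2 + 4*a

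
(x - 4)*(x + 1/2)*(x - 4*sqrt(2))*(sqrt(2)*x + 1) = sqrt(2)*x^4 - 7*x^3 - 7*sqrt(2)*x^3/2 - 6*sqrt(2)*x^2 + 49*x^2/2 + 14*x + 14*sqrt(2)*x + 8*sqrt(2)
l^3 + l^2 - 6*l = l*(l - 2)*(l + 3)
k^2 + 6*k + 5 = (k + 1)*(k + 5)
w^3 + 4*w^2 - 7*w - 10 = (w - 2)*(w + 1)*(w + 5)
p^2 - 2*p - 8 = (p - 4)*(p + 2)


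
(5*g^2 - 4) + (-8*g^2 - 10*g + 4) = -3*g^2 - 10*g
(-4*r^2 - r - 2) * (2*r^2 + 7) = -8*r^4 - 2*r^3 - 32*r^2 - 7*r - 14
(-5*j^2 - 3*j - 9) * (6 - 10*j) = 50*j^3 + 72*j - 54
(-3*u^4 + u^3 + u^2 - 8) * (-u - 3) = 3*u^5 + 8*u^4 - 4*u^3 - 3*u^2 + 8*u + 24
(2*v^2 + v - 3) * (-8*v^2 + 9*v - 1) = -16*v^4 + 10*v^3 + 31*v^2 - 28*v + 3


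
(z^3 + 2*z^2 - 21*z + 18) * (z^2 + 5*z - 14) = z^5 + 7*z^4 - 25*z^3 - 115*z^2 + 384*z - 252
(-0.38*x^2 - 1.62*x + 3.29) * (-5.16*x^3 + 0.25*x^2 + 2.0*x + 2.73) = 1.9608*x^5 + 8.2642*x^4 - 18.1414*x^3 - 3.4549*x^2 + 2.1574*x + 8.9817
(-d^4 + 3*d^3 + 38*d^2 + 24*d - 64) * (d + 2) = -d^5 + d^4 + 44*d^3 + 100*d^2 - 16*d - 128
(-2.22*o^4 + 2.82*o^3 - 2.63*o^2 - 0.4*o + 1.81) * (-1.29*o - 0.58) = 2.8638*o^5 - 2.3502*o^4 + 1.7571*o^3 + 2.0414*o^2 - 2.1029*o - 1.0498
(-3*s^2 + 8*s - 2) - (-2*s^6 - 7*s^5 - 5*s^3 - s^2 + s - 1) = 2*s^6 + 7*s^5 + 5*s^3 - 2*s^2 + 7*s - 1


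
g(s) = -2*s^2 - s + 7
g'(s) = -4*s - 1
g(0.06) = 6.93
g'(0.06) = -1.24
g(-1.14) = 5.54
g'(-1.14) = 3.56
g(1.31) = 2.26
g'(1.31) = -6.24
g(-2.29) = -1.20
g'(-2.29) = 8.16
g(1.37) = 1.88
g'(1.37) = -6.48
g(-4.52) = -29.34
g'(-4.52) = 17.08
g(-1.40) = 4.48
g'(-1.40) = 4.60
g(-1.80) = 2.32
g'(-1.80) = 6.20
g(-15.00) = -428.00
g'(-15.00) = 59.00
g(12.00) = -293.00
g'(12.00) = -49.00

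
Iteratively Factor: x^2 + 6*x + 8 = (x + 2)*(x + 4)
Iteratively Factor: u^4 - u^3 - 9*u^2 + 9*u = (u - 1)*(u^3 - 9*u) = (u - 1)*(u + 3)*(u^2 - 3*u) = u*(u - 1)*(u + 3)*(u - 3)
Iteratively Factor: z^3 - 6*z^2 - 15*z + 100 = (z + 4)*(z^2 - 10*z + 25) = (z - 5)*(z + 4)*(z - 5)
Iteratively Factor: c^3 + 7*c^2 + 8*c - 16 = (c - 1)*(c^2 + 8*c + 16) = (c - 1)*(c + 4)*(c + 4)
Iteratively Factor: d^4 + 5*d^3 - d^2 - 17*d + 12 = (d - 1)*(d^3 + 6*d^2 + 5*d - 12) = (d - 1)*(d + 4)*(d^2 + 2*d - 3) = (d - 1)^2*(d + 4)*(d + 3)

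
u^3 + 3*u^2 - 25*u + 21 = (u - 3)*(u - 1)*(u + 7)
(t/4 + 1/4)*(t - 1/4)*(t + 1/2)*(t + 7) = t^4/4 + 33*t^3/16 + 71*t^2/32 + 3*t/16 - 7/32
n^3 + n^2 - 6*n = n*(n - 2)*(n + 3)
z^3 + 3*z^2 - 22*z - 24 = (z - 4)*(z + 1)*(z + 6)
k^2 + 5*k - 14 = (k - 2)*(k + 7)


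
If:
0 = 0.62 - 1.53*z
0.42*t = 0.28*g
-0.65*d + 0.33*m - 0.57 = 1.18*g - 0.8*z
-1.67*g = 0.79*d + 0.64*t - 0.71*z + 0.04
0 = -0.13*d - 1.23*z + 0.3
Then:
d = -1.53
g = 0.69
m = 0.22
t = 0.46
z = 0.41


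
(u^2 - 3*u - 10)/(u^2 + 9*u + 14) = (u - 5)/(u + 7)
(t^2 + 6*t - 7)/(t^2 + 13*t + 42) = (t - 1)/(t + 6)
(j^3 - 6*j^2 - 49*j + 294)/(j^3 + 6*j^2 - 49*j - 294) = (j - 6)/(j + 6)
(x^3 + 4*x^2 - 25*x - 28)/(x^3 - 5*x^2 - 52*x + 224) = (x + 1)/(x - 8)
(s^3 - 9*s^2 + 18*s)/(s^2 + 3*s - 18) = s*(s - 6)/(s + 6)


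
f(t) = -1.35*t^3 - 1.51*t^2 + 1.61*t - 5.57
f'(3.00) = -43.90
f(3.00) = -50.78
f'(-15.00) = -864.34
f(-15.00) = 4186.78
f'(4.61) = -98.38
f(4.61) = -162.50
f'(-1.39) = -2.02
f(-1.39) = -7.10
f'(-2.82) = -22.08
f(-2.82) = 8.16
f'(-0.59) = 1.98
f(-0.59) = -6.77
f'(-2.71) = -19.95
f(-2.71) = 5.85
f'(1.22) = -8.10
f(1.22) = -8.30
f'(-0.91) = 1.00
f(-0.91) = -7.27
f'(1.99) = -20.44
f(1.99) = -18.98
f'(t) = -4.05*t^2 - 3.02*t + 1.61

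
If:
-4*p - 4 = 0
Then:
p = -1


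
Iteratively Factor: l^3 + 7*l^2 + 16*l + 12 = (l + 2)*(l^2 + 5*l + 6) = (l + 2)^2*(l + 3)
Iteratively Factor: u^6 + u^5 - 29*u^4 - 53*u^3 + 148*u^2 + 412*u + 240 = (u - 5)*(u^5 + 6*u^4 + u^3 - 48*u^2 - 92*u - 48) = (u - 5)*(u + 4)*(u^4 + 2*u^3 - 7*u^2 - 20*u - 12) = (u - 5)*(u + 2)*(u + 4)*(u^3 - 7*u - 6) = (u - 5)*(u + 1)*(u + 2)*(u + 4)*(u^2 - u - 6) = (u - 5)*(u - 3)*(u + 1)*(u + 2)*(u + 4)*(u + 2)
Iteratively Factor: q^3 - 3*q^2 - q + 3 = (q - 3)*(q^2 - 1) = (q - 3)*(q - 1)*(q + 1)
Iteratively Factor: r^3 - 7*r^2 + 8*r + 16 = (r + 1)*(r^2 - 8*r + 16) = (r - 4)*(r + 1)*(r - 4)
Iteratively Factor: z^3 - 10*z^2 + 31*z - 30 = (z - 5)*(z^2 - 5*z + 6) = (z - 5)*(z - 2)*(z - 3)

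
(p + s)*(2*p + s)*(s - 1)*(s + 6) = 2*p^2*s^2 + 10*p^2*s - 12*p^2 + 3*p*s^3 + 15*p*s^2 - 18*p*s + s^4 + 5*s^3 - 6*s^2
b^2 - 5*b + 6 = (b - 3)*(b - 2)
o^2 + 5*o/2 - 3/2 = (o - 1/2)*(o + 3)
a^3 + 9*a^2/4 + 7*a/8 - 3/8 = (a - 1/4)*(a + 1)*(a + 3/2)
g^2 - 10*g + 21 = (g - 7)*(g - 3)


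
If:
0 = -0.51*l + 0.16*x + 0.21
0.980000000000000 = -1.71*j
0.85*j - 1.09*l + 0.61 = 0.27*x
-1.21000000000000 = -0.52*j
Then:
No Solution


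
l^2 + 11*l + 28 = (l + 4)*(l + 7)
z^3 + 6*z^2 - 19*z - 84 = (z - 4)*(z + 3)*(z + 7)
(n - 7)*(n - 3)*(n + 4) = n^3 - 6*n^2 - 19*n + 84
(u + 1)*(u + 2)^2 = u^3 + 5*u^2 + 8*u + 4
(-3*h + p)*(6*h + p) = -18*h^2 + 3*h*p + p^2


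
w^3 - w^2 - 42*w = w*(w - 7)*(w + 6)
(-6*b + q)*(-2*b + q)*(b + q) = 12*b^3 + 4*b^2*q - 7*b*q^2 + q^3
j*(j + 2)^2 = j^3 + 4*j^2 + 4*j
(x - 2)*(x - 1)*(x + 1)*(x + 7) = x^4 + 5*x^3 - 15*x^2 - 5*x + 14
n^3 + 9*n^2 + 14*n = n*(n + 2)*(n + 7)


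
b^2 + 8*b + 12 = (b + 2)*(b + 6)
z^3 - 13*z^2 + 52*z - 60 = (z - 6)*(z - 5)*(z - 2)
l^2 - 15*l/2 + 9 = (l - 6)*(l - 3/2)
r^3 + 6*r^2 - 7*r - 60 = (r - 3)*(r + 4)*(r + 5)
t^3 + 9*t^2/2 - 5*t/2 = t*(t - 1/2)*(t + 5)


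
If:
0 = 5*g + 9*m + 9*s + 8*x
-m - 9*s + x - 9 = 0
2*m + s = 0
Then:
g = 81/85 - 29*x/17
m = 9/17 - x/17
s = 2*x/17 - 18/17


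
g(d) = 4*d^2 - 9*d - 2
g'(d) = 8*d - 9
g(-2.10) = 34.54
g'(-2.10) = -25.80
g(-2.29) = 39.59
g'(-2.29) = -27.32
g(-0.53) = 3.89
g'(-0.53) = -13.24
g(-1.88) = 29.06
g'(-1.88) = -24.04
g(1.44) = -6.67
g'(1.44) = 2.52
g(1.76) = -5.45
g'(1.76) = 5.08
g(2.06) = -3.57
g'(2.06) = 7.48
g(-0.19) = -0.15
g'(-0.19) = -10.52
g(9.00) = 241.00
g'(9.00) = 63.00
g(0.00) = -2.00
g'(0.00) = -9.00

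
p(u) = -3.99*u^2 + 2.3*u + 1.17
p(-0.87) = -3.85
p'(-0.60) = 7.09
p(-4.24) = -80.31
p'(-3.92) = 33.58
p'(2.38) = -16.69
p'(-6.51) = 54.25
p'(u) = 2.3 - 7.98*u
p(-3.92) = -69.16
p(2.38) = -15.96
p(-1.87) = -17.08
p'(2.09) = -14.38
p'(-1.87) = 17.22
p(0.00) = 1.17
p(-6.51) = -182.90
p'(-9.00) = 74.12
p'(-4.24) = 36.14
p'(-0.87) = 9.24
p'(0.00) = 2.30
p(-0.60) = -1.65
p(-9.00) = -342.72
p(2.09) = -11.45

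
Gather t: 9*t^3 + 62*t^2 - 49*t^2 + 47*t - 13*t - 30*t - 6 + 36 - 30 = 9*t^3 + 13*t^2 + 4*t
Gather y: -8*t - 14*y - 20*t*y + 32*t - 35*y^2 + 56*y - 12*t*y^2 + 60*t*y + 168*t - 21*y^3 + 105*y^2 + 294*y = 192*t - 21*y^3 + y^2*(70 - 12*t) + y*(40*t + 336)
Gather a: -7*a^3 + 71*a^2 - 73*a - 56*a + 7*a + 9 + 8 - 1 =-7*a^3 + 71*a^2 - 122*a + 16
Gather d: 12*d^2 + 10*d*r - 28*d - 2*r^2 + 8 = 12*d^2 + d*(10*r - 28) - 2*r^2 + 8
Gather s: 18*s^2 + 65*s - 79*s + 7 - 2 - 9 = 18*s^2 - 14*s - 4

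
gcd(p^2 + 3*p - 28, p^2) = 1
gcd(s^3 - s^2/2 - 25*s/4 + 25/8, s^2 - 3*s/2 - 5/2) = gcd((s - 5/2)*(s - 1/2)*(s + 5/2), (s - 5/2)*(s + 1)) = s - 5/2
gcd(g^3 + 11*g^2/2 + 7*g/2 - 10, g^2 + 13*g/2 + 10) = g^2 + 13*g/2 + 10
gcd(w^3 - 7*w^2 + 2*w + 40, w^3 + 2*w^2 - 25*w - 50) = w^2 - 3*w - 10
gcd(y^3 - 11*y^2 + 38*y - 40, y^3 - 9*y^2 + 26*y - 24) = y^2 - 6*y + 8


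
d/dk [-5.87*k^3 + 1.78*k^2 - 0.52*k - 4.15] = -17.61*k^2 + 3.56*k - 0.52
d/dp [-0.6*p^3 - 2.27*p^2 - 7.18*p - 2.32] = -1.8*p^2 - 4.54*p - 7.18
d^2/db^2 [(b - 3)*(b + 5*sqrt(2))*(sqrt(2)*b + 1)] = 6*sqrt(2)*b - 6*sqrt(2) + 22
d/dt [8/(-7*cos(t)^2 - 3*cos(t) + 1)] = -8*(14*cos(t) + 3)*sin(t)/(7*cos(t)^2 + 3*cos(t) - 1)^2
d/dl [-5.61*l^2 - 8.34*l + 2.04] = -11.22*l - 8.34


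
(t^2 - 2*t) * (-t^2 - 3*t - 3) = -t^4 - t^3 + 3*t^2 + 6*t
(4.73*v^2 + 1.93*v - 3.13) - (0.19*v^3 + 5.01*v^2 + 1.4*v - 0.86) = -0.19*v^3 - 0.279999999999999*v^2 + 0.53*v - 2.27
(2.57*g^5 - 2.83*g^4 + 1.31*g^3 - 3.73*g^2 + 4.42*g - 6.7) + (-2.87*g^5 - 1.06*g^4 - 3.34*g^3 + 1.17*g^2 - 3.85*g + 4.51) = -0.3*g^5 - 3.89*g^4 - 2.03*g^3 - 2.56*g^2 + 0.57*g - 2.19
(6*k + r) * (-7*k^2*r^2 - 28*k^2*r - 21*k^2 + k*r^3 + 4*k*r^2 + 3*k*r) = -42*k^3*r^2 - 168*k^3*r - 126*k^3 - k^2*r^3 - 4*k^2*r^2 - 3*k^2*r + k*r^4 + 4*k*r^3 + 3*k*r^2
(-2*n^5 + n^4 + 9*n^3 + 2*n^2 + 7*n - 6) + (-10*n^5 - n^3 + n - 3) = -12*n^5 + n^4 + 8*n^3 + 2*n^2 + 8*n - 9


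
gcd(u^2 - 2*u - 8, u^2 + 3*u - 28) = u - 4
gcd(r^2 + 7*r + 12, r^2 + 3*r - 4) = r + 4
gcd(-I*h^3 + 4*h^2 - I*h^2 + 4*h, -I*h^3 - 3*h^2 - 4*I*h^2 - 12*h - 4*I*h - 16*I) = 1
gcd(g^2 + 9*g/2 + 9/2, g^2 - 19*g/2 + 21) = 1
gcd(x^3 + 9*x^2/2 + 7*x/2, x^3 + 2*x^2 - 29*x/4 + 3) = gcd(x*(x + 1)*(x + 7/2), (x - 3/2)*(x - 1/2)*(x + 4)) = 1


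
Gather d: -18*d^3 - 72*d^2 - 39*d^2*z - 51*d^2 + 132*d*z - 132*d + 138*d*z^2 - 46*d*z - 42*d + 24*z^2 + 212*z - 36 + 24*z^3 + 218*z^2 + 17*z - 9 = -18*d^3 + d^2*(-39*z - 123) + d*(138*z^2 + 86*z - 174) + 24*z^3 + 242*z^2 + 229*z - 45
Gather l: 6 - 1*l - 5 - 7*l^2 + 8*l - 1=-7*l^2 + 7*l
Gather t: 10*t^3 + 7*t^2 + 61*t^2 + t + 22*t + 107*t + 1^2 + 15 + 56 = 10*t^3 + 68*t^2 + 130*t + 72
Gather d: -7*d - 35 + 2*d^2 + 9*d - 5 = 2*d^2 + 2*d - 40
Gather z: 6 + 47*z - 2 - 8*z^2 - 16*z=-8*z^2 + 31*z + 4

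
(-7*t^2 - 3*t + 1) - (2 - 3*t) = -7*t^2 - 1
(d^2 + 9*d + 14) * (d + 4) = d^3 + 13*d^2 + 50*d + 56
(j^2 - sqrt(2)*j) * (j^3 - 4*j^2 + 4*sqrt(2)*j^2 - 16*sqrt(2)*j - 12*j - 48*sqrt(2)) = j^5 - 4*j^4 + 3*sqrt(2)*j^4 - 20*j^3 - 12*sqrt(2)*j^3 - 36*sqrt(2)*j^2 + 32*j^2 + 96*j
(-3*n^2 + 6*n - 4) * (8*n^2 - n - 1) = -24*n^4 + 51*n^3 - 35*n^2 - 2*n + 4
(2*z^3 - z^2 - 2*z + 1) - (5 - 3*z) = 2*z^3 - z^2 + z - 4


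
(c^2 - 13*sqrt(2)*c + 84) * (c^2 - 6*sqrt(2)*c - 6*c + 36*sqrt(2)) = c^4 - 19*sqrt(2)*c^3 - 6*c^3 + 114*sqrt(2)*c^2 + 240*c^2 - 1440*c - 504*sqrt(2)*c + 3024*sqrt(2)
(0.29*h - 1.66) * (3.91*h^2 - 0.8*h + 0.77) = 1.1339*h^3 - 6.7226*h^2 + 1.5513*h - 1.2782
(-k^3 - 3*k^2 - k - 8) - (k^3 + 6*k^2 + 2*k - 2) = -2*k^3 - 9*k^2 - 3*k - 6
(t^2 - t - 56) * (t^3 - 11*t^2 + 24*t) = t^5 - 12*t^4 - 21*t^3 + 592*t^2 - 1344*t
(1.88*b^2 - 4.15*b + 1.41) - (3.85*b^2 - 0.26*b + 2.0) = -1.97*b^2 - 3.89*b - 0.59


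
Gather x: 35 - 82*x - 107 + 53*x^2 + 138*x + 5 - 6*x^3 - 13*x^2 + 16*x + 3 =-6*x^3 + 40*x^2 + 72*x - 64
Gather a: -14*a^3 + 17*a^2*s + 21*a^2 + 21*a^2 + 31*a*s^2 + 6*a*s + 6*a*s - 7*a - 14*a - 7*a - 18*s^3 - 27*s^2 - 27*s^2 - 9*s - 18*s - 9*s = -14*a^3 + a^2*(17*s + 42) + a*(31*s^2 + 12*s - 28) - 18*s^3 - 54*s^2 - 36*s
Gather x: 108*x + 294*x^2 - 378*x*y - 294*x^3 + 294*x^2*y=-294*x^3 + x^2*(294*y + 294) + x*(108 - 378*y)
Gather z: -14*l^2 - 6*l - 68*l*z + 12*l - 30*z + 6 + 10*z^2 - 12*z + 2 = -14*l^2 + 6*l + 10*z^2 + z*(-68*l - 42) + 8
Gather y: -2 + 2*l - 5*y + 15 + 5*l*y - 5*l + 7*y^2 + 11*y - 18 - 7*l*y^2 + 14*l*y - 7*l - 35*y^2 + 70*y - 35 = -10*l + y^2*(-7*l - 28) + y*(19*l + 76) - 40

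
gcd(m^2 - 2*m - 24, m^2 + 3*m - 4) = m + 4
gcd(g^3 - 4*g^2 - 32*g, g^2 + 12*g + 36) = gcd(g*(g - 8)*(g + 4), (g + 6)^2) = 1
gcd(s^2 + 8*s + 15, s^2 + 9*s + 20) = s + 5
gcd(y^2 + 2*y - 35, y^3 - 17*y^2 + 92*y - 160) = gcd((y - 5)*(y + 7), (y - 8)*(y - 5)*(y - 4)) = y - 5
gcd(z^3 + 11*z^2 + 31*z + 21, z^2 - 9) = z + 3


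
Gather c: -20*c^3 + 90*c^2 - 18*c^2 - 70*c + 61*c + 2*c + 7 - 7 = -20*c^3 + 72*c^2 - 7*c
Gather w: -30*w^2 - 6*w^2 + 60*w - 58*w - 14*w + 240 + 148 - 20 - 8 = -36*w^2 - 12*w + 360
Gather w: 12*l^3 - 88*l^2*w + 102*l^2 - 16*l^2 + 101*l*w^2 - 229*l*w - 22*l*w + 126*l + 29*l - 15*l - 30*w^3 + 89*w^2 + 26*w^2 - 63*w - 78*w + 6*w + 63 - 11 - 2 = 12*l^3 + 86*l^2 + 140*l - 30*w^3 + w^2*(101*l + 115) + w*(-88*l^2 - 251*l - 135) + 50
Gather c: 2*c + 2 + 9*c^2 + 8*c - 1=9*c^2 + 10*c + 1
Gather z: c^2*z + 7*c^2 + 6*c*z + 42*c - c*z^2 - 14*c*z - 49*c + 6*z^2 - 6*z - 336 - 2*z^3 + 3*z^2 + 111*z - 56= 7*c^2 - 7*c - 2*z^3 + z^2*(9 - c) + z*(c^2 - 8*c + 105) - 392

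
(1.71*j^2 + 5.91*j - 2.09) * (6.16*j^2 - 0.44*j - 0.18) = 10.5336*j^4 + 35.6532*j^3 - 15.7826*j^2 - 0.1442*j + 0.3762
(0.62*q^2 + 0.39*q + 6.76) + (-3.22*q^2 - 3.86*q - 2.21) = -2.6*q^2 - 3.47*q + 4.55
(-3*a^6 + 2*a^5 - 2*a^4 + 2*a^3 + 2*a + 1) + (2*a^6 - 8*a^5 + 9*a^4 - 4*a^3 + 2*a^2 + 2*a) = -a^6 - 6*a^5 + 7*a^4 - 2*a^3 + 2*a^2 + 4*a + 1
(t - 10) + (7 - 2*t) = -t - 3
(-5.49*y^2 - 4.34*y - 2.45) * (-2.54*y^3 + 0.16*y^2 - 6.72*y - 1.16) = 13.9446*y^5 + 10.1452*y^4 + 42.4214*y^3 + 35.1412*y^2 + 21.4984*y + 2.842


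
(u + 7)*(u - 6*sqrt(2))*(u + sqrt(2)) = u^3 - 5*sqrt(2)*u^2 + 7*u^2 - 35*sqrt(2)*u - 12*u - 84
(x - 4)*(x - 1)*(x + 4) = x^3 - x^2 - 16*x + 16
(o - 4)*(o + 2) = o^2 - 2*o - 8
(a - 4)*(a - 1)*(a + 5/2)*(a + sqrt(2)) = a^4 - 5*a^3/2 + sqrt(2)*a^3 - 17*a^2/2 - 5*sqrt(2)*a^2/2 - 17*sqrt(2)*a/2 + 10*a + 10*sqrt(2)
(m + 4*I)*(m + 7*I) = m^2 + 11*I*m - 28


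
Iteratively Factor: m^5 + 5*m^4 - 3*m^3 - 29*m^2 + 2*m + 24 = (m + 3)*(m^4 + 2*m^3 - 9*m^2 - 2*m + 8) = (m + 3)*(m + 4)*(m^3 - 2*m^2 - m + 2) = (m - 1)*(m + 3)*(m + 4)*(m^2 - m - 2) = (m - 2)*(m - 1)*(m + 3)*(m + 4)*(m + 1)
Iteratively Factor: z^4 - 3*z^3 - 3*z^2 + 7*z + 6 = (z - 3)*(z^3 - 3*z - 2) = (z - 3)*(z - 2)*(z^2 + 2*z + 1) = (z - 3)*(z - 2)*(z + 1)*(z + 1)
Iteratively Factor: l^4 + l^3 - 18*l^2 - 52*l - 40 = (l + 2)*(l^3 - l^2 - 16*l - 20) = (l + 2)^2*(l^2 - 3*l - 10) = (l - 5)*(l + 2)^2*(l + 2)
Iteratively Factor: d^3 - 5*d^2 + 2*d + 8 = (d - 2)*(d^2 - 3*d - 4) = (d - 2)*(d + 1)*(d - 4)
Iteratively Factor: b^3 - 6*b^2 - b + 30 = (b - 5)*(b^2 - b - 6) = (b - 5)*(b + 2)*(b - 3)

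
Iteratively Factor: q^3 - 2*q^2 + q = (q - 1)*(q^2 - q) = (q - 1)^2*(q)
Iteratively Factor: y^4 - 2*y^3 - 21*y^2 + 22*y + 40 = (y - 2)*(y^3 - 21*y - 20) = (y - 2)*(y + 1)*(y^2 - y - 20) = (y - 2)*(y + 1)*(y + 4)*(y - 5)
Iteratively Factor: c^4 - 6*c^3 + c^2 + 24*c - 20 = (c + 2)*(c^3 - 8*c^2 + 17*c - 10) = (c - 1)*(c + 2)*(c^2 - 7*c + 10) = (c - 5)*(c - 1)*(c + 2)*(c - 2)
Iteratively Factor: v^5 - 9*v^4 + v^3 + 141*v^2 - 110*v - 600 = (v - 5)*(v^4 - 4*v^3 - 19*v^2 + 46*v + 120) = (v - 5)*(v + 2)*(v^3 - 6*v^2 - 7*v + 60) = (v - 5)*(v - 4)*(v + 2)*(v^2 - 2*v - 15) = (v - 5)^2*(v - 4)*(v + 2)*(v + 3)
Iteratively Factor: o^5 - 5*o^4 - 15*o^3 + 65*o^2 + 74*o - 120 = (o + 3)*(o^4 - 8*o^3 + 9*o^2 + 38*o - 40) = (o - 4)*(o + 3)*(o^3 - 4*o^2 - 7*o + 10) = (o - 4)*(o - 1)*(o + 3)*(o^2 - 3*o - 10) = (o - 4)*(o - 1)*(o + 2)*(o + 3)*(o - 5)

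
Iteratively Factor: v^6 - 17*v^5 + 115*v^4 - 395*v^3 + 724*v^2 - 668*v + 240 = (v - 5)*(v^5 - 12*v^4 + 55*v^3 - 120*v^2 + 124*v - 48) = (v - 5)*(v - 4)*(v^4 - 8*v^3 + 23*v^2 - 28*v + 12) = (v - 5)*(v - 4)*(v - 2)*(v^3 - 6*v^2 + 11*v - 6) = (v - 5)*(v - 4)*(v - 2)^2*(v^2 - 4*v + 3) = (v - 5)*(v - 4)*(v - 3)*(v - 2)^2*(v - 1)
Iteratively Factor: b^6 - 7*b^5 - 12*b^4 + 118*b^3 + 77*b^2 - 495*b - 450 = (b - 5)*(b^5 - 2*b^4 - 22*b^3 + 8*b^2 + 117*b + 90) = (b - 5)*(b + 3)*(b^4 - 5*b^3 - 7*b^2 + 29*b + 30) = (b - 5)*(b + 2)*(b + 3)*(b^3 - 7*b^2 + 7*b + 15) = (b - 5)*(b + 1)*(b + 2)*(b + 3)*(b^2 - 8*b + 15) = (b - 5)*(b - 3)*(b + 1)*(b + 2)*(b + 3)*(b - 5)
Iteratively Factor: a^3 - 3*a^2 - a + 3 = (a + 1)*(a^2 - 4*a + 3) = (a - 3)*(a + 1)*(a - 1)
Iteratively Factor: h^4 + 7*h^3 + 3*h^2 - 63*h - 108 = (h + 3)*(h^3 + 4*h^2 - 9*h - 36) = (h + 3)*(h + 4)*(h^2 - 9) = (h + 3)^2*(h + 4)*(h - 3)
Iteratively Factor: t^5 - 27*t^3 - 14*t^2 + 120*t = (t - 5)*(t^4 + 5*t^3 - 2*t^2 - 24*t) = (t - 5)*(t + 3)*(t^3 + 2*t^2 - 8*t) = t*(t - 5)*(t + 3)*(t^2 + 2*t - 8) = t*(t - 5)*(t + 3)*(t + 4)*(t - 2)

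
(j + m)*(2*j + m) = 2*j^2 + 3*j*m + m^2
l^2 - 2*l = l*(l - 2)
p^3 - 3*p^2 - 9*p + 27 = (p - 3)^2*(p + 3)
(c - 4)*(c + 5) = c^2 + c - 20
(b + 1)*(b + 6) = b^2 + 7*b + 6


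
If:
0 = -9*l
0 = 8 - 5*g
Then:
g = 8/5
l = 0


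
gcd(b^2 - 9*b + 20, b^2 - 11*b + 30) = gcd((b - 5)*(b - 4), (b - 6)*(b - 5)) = b - 5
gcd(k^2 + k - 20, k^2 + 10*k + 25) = k + 5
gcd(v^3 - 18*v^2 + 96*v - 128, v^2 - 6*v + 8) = v - 2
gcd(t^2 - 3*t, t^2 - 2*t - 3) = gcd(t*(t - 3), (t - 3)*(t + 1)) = t - 3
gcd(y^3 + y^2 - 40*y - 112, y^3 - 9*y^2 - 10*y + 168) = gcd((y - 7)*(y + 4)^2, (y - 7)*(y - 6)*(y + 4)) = y^2 - 3*y - 28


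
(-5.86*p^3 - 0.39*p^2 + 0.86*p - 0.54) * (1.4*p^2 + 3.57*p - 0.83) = -8.204*p^5 - 21.4662*p^4 + 4.6755*p^3 + 2.6379*p^2 - 2.6416*p + 0.4482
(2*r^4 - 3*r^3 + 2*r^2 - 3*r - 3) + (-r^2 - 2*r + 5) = 2*r^4 - 3*r^3 + r^2 - 5*r + 2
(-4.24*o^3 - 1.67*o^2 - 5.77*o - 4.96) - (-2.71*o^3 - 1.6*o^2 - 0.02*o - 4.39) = -1.53*o^3 - 0.0699999999999998*o^2 - 5.75*o - 0.57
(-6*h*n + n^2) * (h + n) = -6*h^2*n - 5*h*n^2 + n^3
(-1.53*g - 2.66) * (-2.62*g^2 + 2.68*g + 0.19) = 4.0086*g^3 + 2.8688*g^2 - 7.4195*g - 0.5054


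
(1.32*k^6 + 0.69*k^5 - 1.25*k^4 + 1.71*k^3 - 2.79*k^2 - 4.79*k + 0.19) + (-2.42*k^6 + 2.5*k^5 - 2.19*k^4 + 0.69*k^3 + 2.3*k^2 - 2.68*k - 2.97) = -1.1*k^6 + 3.19*k^5 - 3.44*k^4 + 2.4*k^3 - 0.49*k^2 - 7.47*k - 2.78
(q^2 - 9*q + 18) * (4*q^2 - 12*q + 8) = 4*q^4 - 48*q^3 + 188*q^2 - 288*q + 144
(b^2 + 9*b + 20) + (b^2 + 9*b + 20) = 2*b^2 + 18*b + 40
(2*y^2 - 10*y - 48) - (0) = 2*y^2 - 10*y - 48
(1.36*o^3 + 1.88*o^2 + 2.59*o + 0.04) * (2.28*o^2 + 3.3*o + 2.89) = 3.1008*o^5 + 8.7744*o^4 + 16.0396*o^3 + 14.0714*o^2 + 7.6171*o + 0.1156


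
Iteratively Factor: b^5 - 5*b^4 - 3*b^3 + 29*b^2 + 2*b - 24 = (b - 4)*(b^4 - b^3 - 7*b^2 + b + 6) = (b - 4)*(b + 2)*(b^3 - 3*b^2 - b + 3) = (b - 4)*(b - 3)*(b + 2)*(b^2 - 1) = (b - 4)*(b - 3)*(b + 1)*(b + 2)*(b - 1)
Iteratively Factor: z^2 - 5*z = (z)*(z - 5)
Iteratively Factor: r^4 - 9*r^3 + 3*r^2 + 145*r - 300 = (r - 3)*(r^3 - 6*r^2 - 15*r + 100) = (r - 3)*(r + 4)*(r^2 - 10*r + 25) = (r - 5)*(r - 3)*(r + 4)*(r - 5)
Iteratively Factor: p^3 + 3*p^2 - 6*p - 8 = (p - 2)*(p^2 + 5*p + 4) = (p - 2)*(p + 4)*(p + 1)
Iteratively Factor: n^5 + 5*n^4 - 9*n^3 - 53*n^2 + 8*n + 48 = (n - 1)*(n^4 + 6*n^3 - 3*n^2 - 56*n - 48) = (n - 1)*(n + 4)*(n^3 + 2*n^2 - 11*n - 12) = (n - 1)*(n + 4)^2*(n^2 - 2*n - 3) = (n - 1)*(n + 1)*(n + 4)^2*(n - 3)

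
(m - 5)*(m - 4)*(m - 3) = m^3 - 12*m^2 + 47*m - 60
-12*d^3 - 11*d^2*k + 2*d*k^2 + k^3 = (-3*d + k)*(d + k)*(4*d + k)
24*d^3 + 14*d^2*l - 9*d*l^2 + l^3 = (-6*d + l)*(-4*d + l)*(d + l)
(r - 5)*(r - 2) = r^2 - 7*r + 10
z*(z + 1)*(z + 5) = z^3 + 6*z^2 + 5*z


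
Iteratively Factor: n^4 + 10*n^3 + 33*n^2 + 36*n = (n + 3)*(n^3 + 7*n^2 + 12*n) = (n + 3)^2*(n^2 + 4*n) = (n + 3)^2*(n + 4)*(n)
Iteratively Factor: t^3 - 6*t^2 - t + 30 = (t - 3)*(t^2 - 3*t - 10) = (t - 5)*(t - 3)*(t + 2)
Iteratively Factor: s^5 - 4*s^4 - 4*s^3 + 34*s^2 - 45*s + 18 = (s - 1)*(s^4 - 3*s^3 - 7*s^2 + 27*s - 18) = (s - 1)^2*(s^3 - 2*s^2 - 9*s + 18) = (s - 3)*(s - 1)^2*(s^2 + s - 6) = (s - 3)*(s - 1)^2*(s + 3)*(s - 2)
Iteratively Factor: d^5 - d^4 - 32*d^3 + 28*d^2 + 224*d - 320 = (d - 2)*(d^4 + d^3 - 30*d^2 - 32*d + 160) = (d - 5)*(d - 2)*(d^3 + 6*d^2 - 32) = (d - 5)*(d - 2)*(d + 4)*(d^2 + 2*d - 8) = (d - 5)*(d - 2)*(d + 4)^2*(d - 2)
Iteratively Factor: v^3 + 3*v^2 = (v)*(v^2 + 3*v) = v^2*(v + 3)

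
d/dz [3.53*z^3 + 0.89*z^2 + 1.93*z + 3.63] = 10.59*z^2 + 1.78*z + 1.93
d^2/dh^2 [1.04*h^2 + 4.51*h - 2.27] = 2.08000000000000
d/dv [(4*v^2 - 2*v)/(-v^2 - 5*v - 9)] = 2*(-11*v^2 - 36*v + 9)/(v^4 + 10*v^3 + 43*v^2 + 90*v + 81)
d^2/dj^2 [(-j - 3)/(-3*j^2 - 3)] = 2*(4*j^2*(j + 3) - 3*(j + 1)*(j^2 + 1))/(3*(j^2 + 1)^3)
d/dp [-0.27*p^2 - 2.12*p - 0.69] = -0.54*p - 2.12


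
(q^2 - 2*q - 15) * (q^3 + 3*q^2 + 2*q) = q^5 + q^4 - 19*q^3 - 49*q^2 - 30*q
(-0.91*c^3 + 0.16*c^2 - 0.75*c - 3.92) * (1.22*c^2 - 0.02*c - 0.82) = -1.1102*c^5 + 0.2134*c^4 - 0.172*c^3 - 4.8986*c^2 + 0.6934*c + 3.2144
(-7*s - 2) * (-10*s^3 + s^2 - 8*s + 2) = 70*s^4 + 13*s^3 + 54*s^2 + 2*s - 4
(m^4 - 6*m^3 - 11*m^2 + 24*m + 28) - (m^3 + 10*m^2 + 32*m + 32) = m^4 - 7*m^3 - 21*m^2 - 8*m - 4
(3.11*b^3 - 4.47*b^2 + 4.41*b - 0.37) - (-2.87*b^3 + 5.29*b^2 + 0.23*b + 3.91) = 5.98*b^3 - 9.76*b^2 + 4.18*b - 4.28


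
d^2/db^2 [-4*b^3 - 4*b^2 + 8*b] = -24*b - 8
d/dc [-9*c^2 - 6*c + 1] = -18*c - 6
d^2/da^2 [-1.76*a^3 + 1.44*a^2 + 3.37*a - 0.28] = 2.88 - 10.56*a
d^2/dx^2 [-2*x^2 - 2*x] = -4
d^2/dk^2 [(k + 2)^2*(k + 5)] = 6*k + 18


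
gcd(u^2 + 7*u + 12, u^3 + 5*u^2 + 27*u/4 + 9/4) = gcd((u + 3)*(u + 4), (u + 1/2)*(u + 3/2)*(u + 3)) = u + 3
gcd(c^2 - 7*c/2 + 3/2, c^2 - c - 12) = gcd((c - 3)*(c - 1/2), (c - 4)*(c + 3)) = 1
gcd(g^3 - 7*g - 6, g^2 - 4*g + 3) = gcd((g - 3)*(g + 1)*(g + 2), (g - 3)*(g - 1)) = g - 3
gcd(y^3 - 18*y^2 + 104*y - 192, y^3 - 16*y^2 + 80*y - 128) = y^2 - 12*y + 32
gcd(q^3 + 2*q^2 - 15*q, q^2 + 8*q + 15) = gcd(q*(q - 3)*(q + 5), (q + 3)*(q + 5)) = q + 5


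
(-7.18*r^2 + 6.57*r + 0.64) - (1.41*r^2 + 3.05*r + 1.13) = -8.59*r^2 + 3.52*r - 0.49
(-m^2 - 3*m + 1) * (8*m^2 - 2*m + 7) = -8*m^4 - 22*m^3 + 7*m^2 - 23*m + 7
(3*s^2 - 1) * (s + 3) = 3*s^3 + 9*s^2 - s - 3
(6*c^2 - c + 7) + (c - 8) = 6*c^2 - 1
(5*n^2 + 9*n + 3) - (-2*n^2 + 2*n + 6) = 7*n^2 + 7*n - 3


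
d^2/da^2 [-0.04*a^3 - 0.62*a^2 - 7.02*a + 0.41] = -0.24*a - 1.24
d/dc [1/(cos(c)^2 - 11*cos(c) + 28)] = (2*cos(c) - 11)*sin(c)/(cos(c)^2 - 11*cos(c) + 28)^2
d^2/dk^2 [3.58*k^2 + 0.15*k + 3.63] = 7.16000000000000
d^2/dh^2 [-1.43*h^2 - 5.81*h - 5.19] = -2.86000000000000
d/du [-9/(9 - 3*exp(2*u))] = -6*exp(2*u)/(exp(2*u) - 3)^2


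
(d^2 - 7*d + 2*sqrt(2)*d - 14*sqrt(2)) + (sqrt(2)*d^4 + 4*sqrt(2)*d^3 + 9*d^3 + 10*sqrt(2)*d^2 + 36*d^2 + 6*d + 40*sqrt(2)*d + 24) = sqrt(2)*d^4 + 4*sqrt(2)*d^3 + 9*d^3 + 10*sqrt(2)*d^2 + 37*d^2 - d + 42*sqrt(2)*d - 14*sqrt(2) + 24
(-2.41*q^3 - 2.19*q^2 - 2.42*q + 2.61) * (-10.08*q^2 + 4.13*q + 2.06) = 24.2928*q^5 + 12.1219*q^4 + 10.3843*q^3 - 40.8148*q^2 + 5.7941*q + 5.3766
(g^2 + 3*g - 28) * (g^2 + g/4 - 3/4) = g^4 + 13*g^3/4 - 28*g^2 - 37*g/4 + 21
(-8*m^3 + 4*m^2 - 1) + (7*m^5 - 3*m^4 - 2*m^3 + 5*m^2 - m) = 7*m^5 - 3*m^4 - 10*m^3 + 9*m^2 - m - 1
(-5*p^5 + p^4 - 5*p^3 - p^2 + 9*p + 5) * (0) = 0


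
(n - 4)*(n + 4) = n^2 - 16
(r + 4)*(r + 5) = r^2 + 9*r + 20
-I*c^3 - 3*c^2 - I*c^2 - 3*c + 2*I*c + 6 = (c + 2)*(c - 3*I)*(-I*c + I)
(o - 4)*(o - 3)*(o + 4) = o^3 - 3*o^2 - 16*o + 48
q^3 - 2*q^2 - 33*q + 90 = (q - 5)*(q - 3)*(q + 6)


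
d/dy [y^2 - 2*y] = 2*y - 2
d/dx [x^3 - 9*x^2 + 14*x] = 3*x^2 - 18*x + 14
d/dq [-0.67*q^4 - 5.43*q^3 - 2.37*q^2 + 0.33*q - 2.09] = -2.68*q^3 - 16.29*q^2 - 4.74*q + 0.33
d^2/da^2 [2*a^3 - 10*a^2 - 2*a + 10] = 12*a - 20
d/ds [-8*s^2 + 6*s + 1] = 6 - 16*s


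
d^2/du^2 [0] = 0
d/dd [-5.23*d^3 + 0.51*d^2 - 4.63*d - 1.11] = -15.69*d^2 + 1.02*d - 4.63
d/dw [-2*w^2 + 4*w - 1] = 4 - 4*w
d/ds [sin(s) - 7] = cos(s)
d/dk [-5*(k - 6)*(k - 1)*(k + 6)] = -15*k^2 + 10*k + 180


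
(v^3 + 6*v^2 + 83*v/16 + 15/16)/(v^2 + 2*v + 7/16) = (4*v^2 + 23*v + 15)/(4*v + 7)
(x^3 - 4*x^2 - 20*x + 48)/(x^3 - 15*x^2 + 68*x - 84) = (x + 4)/(x - 7)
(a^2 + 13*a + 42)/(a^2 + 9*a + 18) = (a + 7)/(a + 3)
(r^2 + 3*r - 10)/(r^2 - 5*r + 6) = (r + 5)/(r - 3)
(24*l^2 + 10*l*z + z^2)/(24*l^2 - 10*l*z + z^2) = (24*l^2 + 10*l*z + z^2)/(24*l^2 - 10*l*z + z^2)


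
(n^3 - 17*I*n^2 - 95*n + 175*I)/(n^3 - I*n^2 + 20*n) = (n^2 - 12*I*n - 35)/(n*(n + 4*I))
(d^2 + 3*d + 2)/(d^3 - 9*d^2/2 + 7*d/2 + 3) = 2*(d^2 + 3*d + 2)/(2*d^3 - 9*d^2 + 7*d + 6)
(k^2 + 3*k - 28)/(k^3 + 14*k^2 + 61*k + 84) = (k - 4)/(k^2 + 7*k + 12)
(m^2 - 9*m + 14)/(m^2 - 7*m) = (m - 2)/m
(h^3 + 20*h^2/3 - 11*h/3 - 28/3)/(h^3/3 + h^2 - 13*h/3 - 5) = (3*h^2 + 17*h - 28)/(h^2 + 2*h - 15)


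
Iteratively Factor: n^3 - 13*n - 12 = (n + 3)*(n^2 - 3*n - 4) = (n - 4)*(n + 3)*(n + 1)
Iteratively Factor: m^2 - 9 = (m + 3)*(m - 3)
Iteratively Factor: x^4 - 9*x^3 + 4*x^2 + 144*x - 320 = (x - 4)*(x^3 - 5*x^2 - 16*x + 80) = (x - 5)*(x - 4)*(x^2 - 16) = (x - 5)*(x - 4)*(x + 4)*(x - 4)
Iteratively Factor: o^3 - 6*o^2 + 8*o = (o)*(o^2 - 6*o + 8) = o*(o - 4)*(o - 2)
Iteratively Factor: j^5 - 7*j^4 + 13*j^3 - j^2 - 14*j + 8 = (j + 1)*(j^4 - 8*j^3 + 21*j^2 - 22*j + 8) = (j - 4)*(j + 1)*(j^3 - 4*j^2 + 5*j - 2) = (j - 4)*(j - 1)*(j + 1)*(j^2 - 3*j + 2) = (j - 4)*(j - 1)^2*(j + 1)*(j - 2)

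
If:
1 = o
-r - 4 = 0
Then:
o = 1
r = -4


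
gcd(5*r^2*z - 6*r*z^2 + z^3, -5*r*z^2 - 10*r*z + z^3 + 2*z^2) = -5*r*z + z^2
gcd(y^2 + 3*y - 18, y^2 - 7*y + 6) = 1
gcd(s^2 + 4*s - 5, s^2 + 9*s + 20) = s + 5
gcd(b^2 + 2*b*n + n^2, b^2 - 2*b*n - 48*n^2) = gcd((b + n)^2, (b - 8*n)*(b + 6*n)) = 1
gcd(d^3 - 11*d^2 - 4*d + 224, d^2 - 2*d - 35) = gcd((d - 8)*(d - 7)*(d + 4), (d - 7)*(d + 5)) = d - 7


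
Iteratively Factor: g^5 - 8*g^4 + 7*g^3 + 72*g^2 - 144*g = (g - 4)*(g^4 - 4*g^3 - 9*g^2 + 36*g) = g*(g - 4)*(g^3 - 4*g^2 - 9*g + 36) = g*(g - 4)^2*(g^2 - 9) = g*(g - 4)^2*(g + 3)*(g - 3)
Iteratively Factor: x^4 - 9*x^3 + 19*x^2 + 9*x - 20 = (x + 1)*(x^3 - 10*x^2 + 29*x - 20) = (x - 4)*(x + 1)*(x^2 - 6*x + 5) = (x - 5)*(x - 4)*(x + 1)*(x - 1)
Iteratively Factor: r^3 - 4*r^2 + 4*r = (r - 2)*(r^2 - 2*r) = r*(r - 2)*(r - 2)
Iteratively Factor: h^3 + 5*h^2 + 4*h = (h + 4)*(h^2 + h) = (h + 1)*(h + 4)*(h)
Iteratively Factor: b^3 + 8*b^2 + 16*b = (b)*(b^2 + 8*b + 16) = b*(b + 4)*(b + 4)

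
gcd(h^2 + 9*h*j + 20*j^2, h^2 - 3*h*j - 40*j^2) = h + 5*j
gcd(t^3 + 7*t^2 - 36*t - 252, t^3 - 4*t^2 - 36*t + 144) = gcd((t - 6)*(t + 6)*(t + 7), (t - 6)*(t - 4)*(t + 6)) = t^2 - 36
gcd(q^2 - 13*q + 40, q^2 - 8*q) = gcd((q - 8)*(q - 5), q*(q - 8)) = q - 8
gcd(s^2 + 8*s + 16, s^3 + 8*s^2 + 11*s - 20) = s + 4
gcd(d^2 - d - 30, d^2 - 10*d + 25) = 1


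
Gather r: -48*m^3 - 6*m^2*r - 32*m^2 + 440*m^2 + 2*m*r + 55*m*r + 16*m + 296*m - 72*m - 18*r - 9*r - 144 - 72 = -48*m^3 + 408*m^2 + 240*m + r*(-6*m^2 + 57*m - 27) - 216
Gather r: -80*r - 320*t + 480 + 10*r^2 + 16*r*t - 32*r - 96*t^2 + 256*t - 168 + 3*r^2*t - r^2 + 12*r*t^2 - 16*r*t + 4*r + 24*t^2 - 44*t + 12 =r^2*(3*t + 9) + r*(12*t^2 - 108) - 72*t^2 - 108*t + 324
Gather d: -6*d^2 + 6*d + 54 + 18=-6*d^2 + 6*d + 72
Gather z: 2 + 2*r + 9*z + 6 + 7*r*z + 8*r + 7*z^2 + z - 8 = 10*r + 7*z^2 + z*(7*r + 10)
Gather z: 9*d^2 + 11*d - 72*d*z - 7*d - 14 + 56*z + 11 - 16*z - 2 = 9*d^2 + 4*d + z*(40 - 72*d) - 5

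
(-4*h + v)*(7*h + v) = -28*h^2 + 3*h*v + v^2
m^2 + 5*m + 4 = (m + 1)*(m + 4)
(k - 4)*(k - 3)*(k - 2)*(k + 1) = k^4 - 8*k^3 + 17*k^2 + 2*k - 24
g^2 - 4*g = g*(g - 4)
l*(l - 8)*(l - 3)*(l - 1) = l^4 - 12*l^3 + 35*l^2 - 24*l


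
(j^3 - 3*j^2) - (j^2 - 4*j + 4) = j^3 - 4*j^2 + 4*j - 4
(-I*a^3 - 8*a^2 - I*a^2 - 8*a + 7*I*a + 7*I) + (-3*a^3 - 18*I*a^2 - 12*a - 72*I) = -3*a^3 - I*a^3 - 8*a^2 - 19*I*a^2 - 20*a + 7*I*a - 65*I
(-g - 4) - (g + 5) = -2*g - 9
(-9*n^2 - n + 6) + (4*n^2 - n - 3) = -5*n^2 - 2*n + 3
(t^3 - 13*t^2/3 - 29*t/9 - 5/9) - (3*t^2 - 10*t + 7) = t^3 - 22*t^2/3 + 61*t/9 - 68/9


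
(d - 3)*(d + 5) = d^2 + 2*d - 15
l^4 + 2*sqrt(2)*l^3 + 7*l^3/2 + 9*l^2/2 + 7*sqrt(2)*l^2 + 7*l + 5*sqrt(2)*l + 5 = (l + 1)*(l + 5/2)*(l + sqrt(2))^2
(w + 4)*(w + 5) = w^2 + 9*w + 20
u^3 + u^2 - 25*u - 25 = (u - 5)*(u + 1)*(u + 5)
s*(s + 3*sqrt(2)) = s^2 + 3*sqrt(2)*s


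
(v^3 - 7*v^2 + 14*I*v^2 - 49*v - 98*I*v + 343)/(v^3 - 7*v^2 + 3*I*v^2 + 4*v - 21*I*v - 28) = (v^2 + 14*I*v - 49)/(v^2 + 3*I*v + 4)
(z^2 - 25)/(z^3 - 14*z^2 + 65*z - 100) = (z + 5)/(z^2 - 9*z + 20)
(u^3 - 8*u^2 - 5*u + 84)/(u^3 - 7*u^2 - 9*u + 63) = (u - 4)/(u - 3)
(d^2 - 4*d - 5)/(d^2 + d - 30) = (d + 1)/(d + 6)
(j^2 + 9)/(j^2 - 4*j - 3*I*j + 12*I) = (j + 3*I)/(j - 4)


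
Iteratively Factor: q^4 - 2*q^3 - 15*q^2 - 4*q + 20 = (q + 2)*(q^3 - 4*q^2 - 7*q + 10) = (q + 2)^2*(q^2 - 6*q + 5) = (q - 1)*(q + 2)^2*(q - 5)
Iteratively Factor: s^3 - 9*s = (s + 3)*(s^2 - 3*s) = (s - 3)*(s + 3)*(s)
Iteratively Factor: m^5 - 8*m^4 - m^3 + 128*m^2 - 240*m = (m - 4)*(m^4 - 4*m^3 - 17*m^2 + 60*m) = (m - 5)*(m - 4)*(m^3 + m^2 - 12*m) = (m - 5)*(m - 4)*(m - 3)*(m^2 + 4*m) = m*(m - 5)*(m - 4)*(m - 3)*(m + 4)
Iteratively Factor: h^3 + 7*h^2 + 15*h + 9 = (h + 3)*(h^2 + 4*h + 3) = (h + 1)*(h + 3)*(h + 3)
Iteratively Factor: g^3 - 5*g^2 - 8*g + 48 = (g - 4)*(g^2 - g - 12) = (g - 4)*(g + 3)*(g - 4)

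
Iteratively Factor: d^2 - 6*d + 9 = (d - 3)*(d - 3)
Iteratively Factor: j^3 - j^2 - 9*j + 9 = (j - 1)*(j^2 - 9) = (j - 1)*(j + 3)*(j - 3)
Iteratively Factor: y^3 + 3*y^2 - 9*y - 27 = (y - 3)*(y^2 + 6*y + 9) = (y - 3)*(y + 3)*(y + 3)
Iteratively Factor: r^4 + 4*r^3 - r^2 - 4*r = (r - 1)*(r^3 + 5*r^2 + 4*r) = (r - 1)*(r + 1)*(r^2 + 4*r) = (r - 1)*(r + 1)*(r + 4)*(r)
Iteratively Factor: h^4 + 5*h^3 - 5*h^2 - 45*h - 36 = (h - 3)*(h^3 + 8*h^2 + 19*h + 12) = (h - 3)*(h + 3)*(h^2 + 5*h + 4) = (h - 3)*(h + 1)*(h + 3)*(h + 4)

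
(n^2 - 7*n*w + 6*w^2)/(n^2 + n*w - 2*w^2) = (n - 6*w)/(n + 2*w)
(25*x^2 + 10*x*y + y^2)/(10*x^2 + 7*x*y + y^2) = (5*x + y)/(2*x + y)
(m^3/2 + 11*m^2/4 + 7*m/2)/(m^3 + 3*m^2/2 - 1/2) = m*(2*m^2 + 11*m + 14)/(2*(2*m^3 + 3*m^2 - 1))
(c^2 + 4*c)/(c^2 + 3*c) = (c + 4)/(c + 3)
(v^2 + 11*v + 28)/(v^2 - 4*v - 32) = (v + 7)/(v - 8)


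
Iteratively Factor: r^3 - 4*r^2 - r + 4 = (r + 1)*(r^2 - 5*r + 4) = (r - 4)*(r + 1)*(r - 1)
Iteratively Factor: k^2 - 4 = (k - 2)*(k + 2)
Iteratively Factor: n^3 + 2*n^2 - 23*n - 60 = (n + 4)*(n^2 - 2*n - 15) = (n - 5)*(n + 4)*(n + 3)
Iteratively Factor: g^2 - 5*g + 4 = (g - 4)*(g - 1)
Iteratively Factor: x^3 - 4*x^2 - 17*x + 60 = (x - 5)*(x^2 + x - 12) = (x - 5)*(x + 4)*(x - 3)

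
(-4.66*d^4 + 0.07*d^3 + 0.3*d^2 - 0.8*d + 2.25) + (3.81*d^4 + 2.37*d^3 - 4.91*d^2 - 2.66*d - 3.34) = -0.85*d^4 + 2.44*d^3 - 4.61*d^2 - 3.46*d - 1.09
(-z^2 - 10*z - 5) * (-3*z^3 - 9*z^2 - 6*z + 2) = 3*z^5 + 39*z^4 + 111*z^3 + 103*z^2 + 10*z - 10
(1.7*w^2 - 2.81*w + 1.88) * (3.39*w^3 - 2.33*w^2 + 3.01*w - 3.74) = 5.763*w^5 - 13.4869*w^4 + 18.0375*w^3 - 19.1965*w^2 + 16.1682*w - 7.0312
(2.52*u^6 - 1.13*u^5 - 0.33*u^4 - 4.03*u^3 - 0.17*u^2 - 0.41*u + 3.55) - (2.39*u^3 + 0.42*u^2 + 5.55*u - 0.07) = 2.52*u^6 - 1.13*u^5 - 0.33*u^4 - 6.42*u^3 - 0.59*u^2 - 5.96*u + 3.62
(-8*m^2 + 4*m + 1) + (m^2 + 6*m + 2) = -7*m^2 + 10*m + 3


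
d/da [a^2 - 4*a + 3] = 2*a - 4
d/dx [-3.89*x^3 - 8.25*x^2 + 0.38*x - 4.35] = -11.67*x^2 - 16.5*x + 0.38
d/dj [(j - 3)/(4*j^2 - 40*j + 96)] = (j^2 - 10*j - 2*(j - 5)*(j - 3) + 24)/(4*(j^2 - 10*j + 24)^2)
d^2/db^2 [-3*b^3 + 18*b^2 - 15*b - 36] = 36 - 18*b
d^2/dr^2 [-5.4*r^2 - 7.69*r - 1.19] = -10.8000000000000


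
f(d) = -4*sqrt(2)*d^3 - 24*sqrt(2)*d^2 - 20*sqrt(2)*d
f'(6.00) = -1046.52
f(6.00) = -2613.47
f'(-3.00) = 22.63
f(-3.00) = -67.88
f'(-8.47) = -670.81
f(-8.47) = 1241.96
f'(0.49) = -65.62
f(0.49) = -22.67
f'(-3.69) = -8.87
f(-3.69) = -73.56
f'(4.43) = -662.05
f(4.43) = -1283.19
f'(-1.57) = 36.46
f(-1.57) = -17.36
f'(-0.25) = -12.37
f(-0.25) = 5.04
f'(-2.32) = 37.86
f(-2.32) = -46.43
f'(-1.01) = 22.97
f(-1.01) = -0.23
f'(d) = -12*sqrt(2)*d^2 - 48*sqrt(2)*d - 20*sqrt(2)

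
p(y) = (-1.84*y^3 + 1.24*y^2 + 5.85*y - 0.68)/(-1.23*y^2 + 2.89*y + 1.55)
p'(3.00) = -91.73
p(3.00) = 25.47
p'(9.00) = 1.41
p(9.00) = 16.50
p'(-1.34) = 2.19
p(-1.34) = 0.41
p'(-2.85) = 1.50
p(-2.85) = -2.12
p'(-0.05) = 5.56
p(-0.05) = -0.69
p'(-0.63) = 23.55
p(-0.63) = 4.50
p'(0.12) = 3.20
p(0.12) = 0.02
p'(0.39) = 1.88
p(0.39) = 0.68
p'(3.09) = -42.86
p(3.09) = 19.82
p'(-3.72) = 1.48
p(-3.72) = -3.41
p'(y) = (2.46*y - 2.89)*(-1.84*y^3 + 1.24*y^2 + 5.85*y - 0.68)/(-1.23*y^2 + 2.89*y + 1.55)^2 + (-5.52*y^2 + 2.48*y + 5.85)/(-1.23*y^2 + 2.89*y + 1.55) = (2.2632*y^4 - 10.6352*y^3 + 2.2231*y^2 + 2.1712*y + 11.0327)/(1.5129*y^4 - 7.1094*y^3 + 4.5391*y^2 + 8.959*y + 2.4025)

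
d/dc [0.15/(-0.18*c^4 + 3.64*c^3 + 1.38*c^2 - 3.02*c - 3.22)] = (0.108*c^3 - 1.638*c^2 - 0.414*c + 0.453)/(0.18*c^4 - 3.64*c^3 - 1.38*c^2 + 3.02*c + 3.22)^2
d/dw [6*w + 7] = 6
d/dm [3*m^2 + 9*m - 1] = 6*m + 9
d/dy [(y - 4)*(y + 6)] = 2*y + 2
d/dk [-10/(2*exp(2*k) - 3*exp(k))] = 10*(4*exp(k) - 3)*exp(-k)/(2*exp(k) - 3)^2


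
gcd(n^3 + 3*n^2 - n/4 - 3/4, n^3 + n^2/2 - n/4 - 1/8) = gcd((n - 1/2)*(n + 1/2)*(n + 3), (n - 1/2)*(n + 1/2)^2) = n^2 - 1/4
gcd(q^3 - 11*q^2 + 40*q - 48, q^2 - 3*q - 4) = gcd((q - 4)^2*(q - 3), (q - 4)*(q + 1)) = q - 4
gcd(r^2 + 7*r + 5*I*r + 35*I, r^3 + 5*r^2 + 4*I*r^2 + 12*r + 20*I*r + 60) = 1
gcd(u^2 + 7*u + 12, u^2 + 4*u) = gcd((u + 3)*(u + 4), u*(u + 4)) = u + 4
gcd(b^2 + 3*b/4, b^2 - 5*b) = b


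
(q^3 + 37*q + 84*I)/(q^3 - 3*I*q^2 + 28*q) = (q + 3*I)/q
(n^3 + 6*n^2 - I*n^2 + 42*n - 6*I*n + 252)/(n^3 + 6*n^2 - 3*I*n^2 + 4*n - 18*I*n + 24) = (n^2 - I*n + 42)/(n^2 - 3*I*n + 4)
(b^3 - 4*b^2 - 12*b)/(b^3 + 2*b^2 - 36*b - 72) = b/(b + 6)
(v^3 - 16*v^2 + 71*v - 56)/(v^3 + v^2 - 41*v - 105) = (v^2 - 9*v + 8)/(v^2 + 8*v + 15)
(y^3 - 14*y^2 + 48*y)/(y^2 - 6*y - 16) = y*(y - 6)/(y + 2)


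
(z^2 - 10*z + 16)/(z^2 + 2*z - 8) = (z - 8)/(z + 4)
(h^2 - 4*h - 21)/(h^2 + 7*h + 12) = (h - 7)/(h + 4)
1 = 1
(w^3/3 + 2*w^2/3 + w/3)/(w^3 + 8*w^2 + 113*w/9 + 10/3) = 3*w*(w^2 + 2*w + 1)/(9*w^3 + 72*w^2 + 113*w + 30)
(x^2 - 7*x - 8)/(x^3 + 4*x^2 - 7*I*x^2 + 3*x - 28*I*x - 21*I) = (x - 8)/(x^2 + x*(3 - 7*I) - 21*I)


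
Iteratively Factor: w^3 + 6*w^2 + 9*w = (w + 3)*(w^2 + 3*w) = (w + 3)^2*(w)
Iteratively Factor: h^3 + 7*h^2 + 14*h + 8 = (h + 2)*(h^2 + 5*h + 4) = (h + 1)*(h + 2)*(h + 4)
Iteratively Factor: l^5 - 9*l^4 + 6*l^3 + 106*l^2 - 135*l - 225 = (l + 3)*(l^4 - 12*l^3 + 42*l^2 - 20*l - 75) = (l - 5)*(l + 3)*(l^3 - 7*l^2 + 7*l + 15) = (l - 5)^2*(l + 3)*(l^2 - 2*l - 3) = (l - 5)^2*(l - 3)*(l + 3)*(l + 1)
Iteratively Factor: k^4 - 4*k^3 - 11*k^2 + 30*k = (k - 2)*(k^3 - 2*k^2 - 15*k) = (k - 2)*(k + 3)*(k^2 - 5*k) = k*(k - 2)*(k + 3)*(k - 5)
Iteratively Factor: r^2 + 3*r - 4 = (r + 4)*(r - 1)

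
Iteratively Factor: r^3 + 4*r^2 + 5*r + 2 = (r + 2)*(r^2 + 2*r + 1) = (r + 1)*(r + 2)*(r + 1)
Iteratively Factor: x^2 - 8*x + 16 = (x - 4)*(x - 4)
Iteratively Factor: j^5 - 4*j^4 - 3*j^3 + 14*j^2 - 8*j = (j - 1)*(j^4 - 3*j^3 - 6*j^2 + 8*j) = (j - 4)*(j - 1)*(j^3 + j^2 - 2*j) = (j - 4)*(j - 1)*(j + 2)*(j^2 - j) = j*(j - 4)*(j - 1)*(j + 2)*(j - 1)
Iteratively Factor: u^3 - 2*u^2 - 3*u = (u + 1)*(u^2 - 3*u) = (u - 3)*(u + 1)*(u)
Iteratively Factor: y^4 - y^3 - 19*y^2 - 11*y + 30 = (y - 5)*(y^3 + 4*y^2 + y - 6) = (y - 5)*(y + 3)*(y^2 + y - 2) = (y - 5)*(y + 2)*(y + 3)*(y - 1)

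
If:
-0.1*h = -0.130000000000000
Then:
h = 1.30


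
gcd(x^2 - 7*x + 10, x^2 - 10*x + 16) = x - 2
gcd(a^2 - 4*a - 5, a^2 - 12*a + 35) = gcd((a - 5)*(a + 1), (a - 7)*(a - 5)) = a - 5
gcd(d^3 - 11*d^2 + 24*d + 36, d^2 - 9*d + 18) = d - 6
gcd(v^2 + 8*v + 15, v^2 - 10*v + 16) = 1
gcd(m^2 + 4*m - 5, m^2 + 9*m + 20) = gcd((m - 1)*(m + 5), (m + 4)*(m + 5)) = m + 5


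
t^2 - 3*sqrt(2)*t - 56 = (t - 7*sqrt(2))*(t + 4*sqrt(2))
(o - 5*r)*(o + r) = o^2 - 4*o*r - 5*r^2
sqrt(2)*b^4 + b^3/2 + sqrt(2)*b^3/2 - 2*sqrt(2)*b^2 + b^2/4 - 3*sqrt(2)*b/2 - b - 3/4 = (b - 3/2)*(b + 1)^2*(sqrt(2)*b + 1/2)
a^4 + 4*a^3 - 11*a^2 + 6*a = a*(a - 1)^2*(a + 6)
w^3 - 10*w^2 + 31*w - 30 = (w - 5)*(w - 3)*(w - 2)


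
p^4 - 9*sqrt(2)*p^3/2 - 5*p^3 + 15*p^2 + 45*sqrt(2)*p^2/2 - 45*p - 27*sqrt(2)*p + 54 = (p - 3)*(p - 2)*(p - 3*sqrt(2))*(p - 3*sqrt(2)/2)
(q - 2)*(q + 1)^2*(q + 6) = q^4 + 6*q^3 - 3*q^2 - 20*q - 12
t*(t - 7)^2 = t^3 - 14*t^2 + 49*t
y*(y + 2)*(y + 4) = y^3 + 6*y^2 + 8*y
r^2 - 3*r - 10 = (r - 5)*(r + 2)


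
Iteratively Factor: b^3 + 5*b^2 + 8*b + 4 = (b + 2)*(b^2 + 3*b + 2) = (b + 2)^2*(b + 1)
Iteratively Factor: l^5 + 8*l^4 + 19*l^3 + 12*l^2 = (l + 1)*(l^4 + 7*l^3 + 12*l^2) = (l + 1)*(l + 4)*(l^3 + 3*l^2) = l*(l + 1)*(l + 4)*(l^2 + 3*l) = l^2*(l + 1)*(l + 4)*(l + 3)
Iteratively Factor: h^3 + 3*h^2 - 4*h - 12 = (h + 3)*(h^2 - 4) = (h + 2)*(h + 3)*(h - 2)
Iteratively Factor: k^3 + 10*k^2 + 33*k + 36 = (k + 3)*(k^2 + 7*k + 12) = (k + 3)^2*(k + 4)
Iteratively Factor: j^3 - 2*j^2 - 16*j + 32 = (j - 4)*(j^2 + 2*j - 8) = (j - 4)*(j + 4)*(j - 2)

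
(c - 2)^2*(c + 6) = c^3 + 2*c^2 - 20*c + 24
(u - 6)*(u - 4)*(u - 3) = u^3 - 13*u^2 + 54*u - 72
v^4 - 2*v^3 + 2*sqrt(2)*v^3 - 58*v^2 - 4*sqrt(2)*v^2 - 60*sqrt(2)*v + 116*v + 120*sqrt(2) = (v - 2)*(v - 5*sqrt(2))*(v + sqrt(2))*(v + 6*sqrt(2))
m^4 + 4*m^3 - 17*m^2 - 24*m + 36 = (m - 3)*(m - 1)*(m + 2)*(m + 6)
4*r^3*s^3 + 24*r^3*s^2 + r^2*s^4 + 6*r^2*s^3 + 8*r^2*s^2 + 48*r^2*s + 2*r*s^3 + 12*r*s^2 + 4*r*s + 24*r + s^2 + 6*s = (4*r + s)*(s + 6)*(r*s + 1)^2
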